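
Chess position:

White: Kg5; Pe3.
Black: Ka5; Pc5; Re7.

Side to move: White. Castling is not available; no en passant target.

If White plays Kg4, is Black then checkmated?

no

After Kg4: black king on a5; in check: no.
Black is not in check, so this cannot be checkmate.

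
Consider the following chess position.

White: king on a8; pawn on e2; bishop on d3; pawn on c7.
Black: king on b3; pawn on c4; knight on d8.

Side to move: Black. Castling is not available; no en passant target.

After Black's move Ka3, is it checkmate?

After Ka3: white king on a8; in check: no.
White is not in check, so this cannot be checkmate.

no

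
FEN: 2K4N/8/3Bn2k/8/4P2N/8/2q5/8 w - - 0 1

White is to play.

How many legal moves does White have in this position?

5

White to move; king on c8.
In check: yes, from the black queen on c2.
Legal moves: Kb8, Kd7, Kb7, Bc7, Bc5.
Count: 5.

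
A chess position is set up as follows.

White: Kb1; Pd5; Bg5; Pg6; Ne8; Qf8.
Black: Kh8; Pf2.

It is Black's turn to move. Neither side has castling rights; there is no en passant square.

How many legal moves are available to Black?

0

Black to move; king on h8.
In check: yes, from the white queen on f8.
Legal moves: none.
Count: 0.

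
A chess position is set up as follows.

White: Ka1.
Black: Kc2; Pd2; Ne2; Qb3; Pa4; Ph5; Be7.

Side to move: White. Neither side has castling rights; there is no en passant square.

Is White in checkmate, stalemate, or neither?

stalemate

White to move; white king on a1.
In check: no.
King squares — b1: attacked by Kc2; a2: attacked by Qb3; b2: attacked by Kc2.
Legal moves for White: none.
Not in check and no legal moves → stalemate.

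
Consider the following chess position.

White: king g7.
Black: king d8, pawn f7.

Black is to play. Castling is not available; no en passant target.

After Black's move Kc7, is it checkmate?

After Kc7: white king on g7; in check: no.
White is not in check, so this cannot be checkmate.

no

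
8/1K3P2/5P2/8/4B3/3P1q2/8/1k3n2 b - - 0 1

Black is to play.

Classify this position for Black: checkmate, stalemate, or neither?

neither

Black to move; black king on b1.
In check: no.
Legal moves for Black include: Qxf6, Qh5, Qf5, Qg4, Qf4, Qxe4+, Qh3, Qg3, Qe3, Qxd3, Qg2, Qf2, Qe2, Qh1, Qd1, Ng3, Ne3, Nh2, ... (list truncated; more exist).
Black has legal moves and is not in check → neither.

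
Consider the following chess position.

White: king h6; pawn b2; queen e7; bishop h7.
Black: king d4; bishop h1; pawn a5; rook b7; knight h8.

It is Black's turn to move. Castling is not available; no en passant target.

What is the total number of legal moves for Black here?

20

Black to move; king on d4.
In check: no.
Legal moves: Nf7+, Ng6, Rb8, Rxe7, Rd7, Rc7, Ra7, Rb6+, Rb5, Rb4, Rb3, Rxb2, Kd5, Kc4, Bc6, Bd5, Be4, Bf3, Bg2, a4.
Count: 20.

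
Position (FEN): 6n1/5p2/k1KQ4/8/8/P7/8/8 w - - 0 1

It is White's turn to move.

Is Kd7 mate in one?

no

After Kd7: black king on a6; in check: yes, from the white queen on d6.
Black has 4 legal replies: Kb7, Ka7, Kb5, Ka5.
In check but a legal move exists → not checkmate.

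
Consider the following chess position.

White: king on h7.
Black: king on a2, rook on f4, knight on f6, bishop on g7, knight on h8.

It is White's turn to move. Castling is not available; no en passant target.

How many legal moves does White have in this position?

White to move; king on h7.
In check: yes, from the black knight on f6.
Legal moves: Kxg7.
Count: 1.

1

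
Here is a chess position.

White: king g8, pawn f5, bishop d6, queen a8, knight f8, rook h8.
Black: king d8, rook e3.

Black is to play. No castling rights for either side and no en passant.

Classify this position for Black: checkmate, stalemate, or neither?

Black to move; black king on d8.
In check: yes, from the white queen on a8.
King squares — c7: attacked by Bd6; d7: attacked by Nf8; e7: attacked by Bd6; c8: attacked by Qa8; e8: attacked by Qa8.
Legal moves for Black: none.
In check with no legal moves → checkmate.

checkmate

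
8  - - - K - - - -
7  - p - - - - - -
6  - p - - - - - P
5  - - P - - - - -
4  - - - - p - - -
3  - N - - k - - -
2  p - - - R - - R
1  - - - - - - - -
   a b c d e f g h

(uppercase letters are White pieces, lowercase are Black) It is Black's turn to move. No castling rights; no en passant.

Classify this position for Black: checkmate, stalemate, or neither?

neither

Black to move; black king on e3.
In check: yes, from the white rook on e2.
King squares — d2: attacked by Re2; e2: attacked by Rh2; f2: attacked by Re2; d3: available; f3: available; d4: attacked by Nb3; e4: own pawn; f4: available.
Legal moves for Black: Kf4, Kf3, Kd3.
Black is in check but has 3 legal moves → neither.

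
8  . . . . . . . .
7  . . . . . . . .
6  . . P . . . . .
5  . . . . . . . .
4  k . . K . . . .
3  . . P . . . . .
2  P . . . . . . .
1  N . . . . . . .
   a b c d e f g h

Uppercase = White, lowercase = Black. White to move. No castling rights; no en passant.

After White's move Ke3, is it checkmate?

After Ke3: black king on a4; in check: no.
Black is not in check, so this cannot be checkmate.

no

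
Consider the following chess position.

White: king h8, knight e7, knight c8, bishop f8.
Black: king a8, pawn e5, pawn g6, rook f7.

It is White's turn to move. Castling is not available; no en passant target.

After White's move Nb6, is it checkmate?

After Nb6: black king on a8; in check: yes, from the white knight on b6.
Black has 3 legal replies: Kb8, Kb7, Ka7.
In check but a legal move exists → not checkmate.

no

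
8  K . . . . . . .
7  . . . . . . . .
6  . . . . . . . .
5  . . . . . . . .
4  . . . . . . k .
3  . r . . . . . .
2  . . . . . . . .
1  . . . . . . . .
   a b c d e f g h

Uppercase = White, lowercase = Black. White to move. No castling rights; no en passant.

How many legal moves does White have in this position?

White to move; king on a8.
In check: no.
Legal moves: Ka7.
Count: 1.

1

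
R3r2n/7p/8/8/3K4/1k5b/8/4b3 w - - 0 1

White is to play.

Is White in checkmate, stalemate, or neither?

neither

White to move; white king on d4.
In check: no.
Legal moves for White: Rxe8, Rd8, Rc8, Rb8+, Ra7, Ra6, Ra5, Ra4, Ra3+, Ra2, Ra1, Kd5, Kc5, Kd3.
White has 14 legal moves and is not in check → neither.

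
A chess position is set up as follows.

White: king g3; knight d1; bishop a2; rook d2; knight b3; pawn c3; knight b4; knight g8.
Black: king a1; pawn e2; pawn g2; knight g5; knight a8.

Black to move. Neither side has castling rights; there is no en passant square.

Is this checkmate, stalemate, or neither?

checkmate

Black to move; black king on a1.
In check: yes, from the white knight on b3.
King squares — b1: attacked by Ba2; a2: attacked by Rd2; b2: attacked by Nd1.
Legal moves for Black: none.
In check with no legal moves → checkmate.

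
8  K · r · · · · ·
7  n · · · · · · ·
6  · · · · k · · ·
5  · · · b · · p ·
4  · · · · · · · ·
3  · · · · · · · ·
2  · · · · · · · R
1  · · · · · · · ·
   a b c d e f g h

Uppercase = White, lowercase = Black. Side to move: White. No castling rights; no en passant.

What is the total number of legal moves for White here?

White to move; king on a8.
In check: yes, from the black bishop on d5 and the black rook on c8.
Legal moves: Kxa7.
Count: 1.

1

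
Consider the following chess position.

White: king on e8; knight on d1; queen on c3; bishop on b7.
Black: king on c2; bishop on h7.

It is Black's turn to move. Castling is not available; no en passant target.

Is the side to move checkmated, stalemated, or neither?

Black to move; black king on c2.
In check: yes, from the white queen on c3.
King squares — b1: available; c1: attacked by Qc3; d1: available; b2: attacked by Nd1; d2: attacked by Qc3; b3: attacked by Qc3; c3: attacked by Nd1; d3: attacked by Qc3.
Legal moves for Black: Kxd1, Kb1.
Black is in check but has 2 legal moves → neither.

neither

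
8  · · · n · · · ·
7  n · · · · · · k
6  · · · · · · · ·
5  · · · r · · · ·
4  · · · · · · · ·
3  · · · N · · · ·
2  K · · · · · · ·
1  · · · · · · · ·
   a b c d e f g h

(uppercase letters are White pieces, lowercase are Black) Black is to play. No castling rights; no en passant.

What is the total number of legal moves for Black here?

23

Black to move; king on h7.
In check: no.
Legal moves: Nf7, Nb7, Ne6, Ndc6, Kh8, Kg8, Kg7, Kh6, Kg6, Nc8, Nac6, Nb5, Rd7, Rd6, Rh5, Rg5, Rf5, Re5, Rc5, Rb5, Ra5+, Rd4, Rxd3.
Count: 23.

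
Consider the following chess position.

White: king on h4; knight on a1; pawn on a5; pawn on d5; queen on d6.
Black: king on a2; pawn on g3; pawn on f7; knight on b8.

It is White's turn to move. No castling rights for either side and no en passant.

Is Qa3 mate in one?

no

After Qa3: black king on a2; in check: yes, from the white queen on a3.
Black has 2 legal replies: Kxa3, Kb1.
In check but a legal move exists → not checkmate.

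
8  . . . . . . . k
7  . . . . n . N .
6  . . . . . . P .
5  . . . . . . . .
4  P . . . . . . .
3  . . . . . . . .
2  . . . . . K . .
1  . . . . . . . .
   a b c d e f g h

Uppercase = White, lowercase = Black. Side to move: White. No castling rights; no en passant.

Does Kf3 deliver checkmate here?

After Kf3: black king on h8; in check: no.
Black is not in check, so this cannot be checkmate.

no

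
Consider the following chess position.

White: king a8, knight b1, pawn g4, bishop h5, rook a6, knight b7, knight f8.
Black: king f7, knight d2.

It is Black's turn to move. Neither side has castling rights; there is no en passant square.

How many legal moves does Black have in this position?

4

Black to move; king on f7.
In check: yes, from the white bishop on h5.
Legal moves: Kg8, Kxf8, Kg7, Ke7.
Count: 4.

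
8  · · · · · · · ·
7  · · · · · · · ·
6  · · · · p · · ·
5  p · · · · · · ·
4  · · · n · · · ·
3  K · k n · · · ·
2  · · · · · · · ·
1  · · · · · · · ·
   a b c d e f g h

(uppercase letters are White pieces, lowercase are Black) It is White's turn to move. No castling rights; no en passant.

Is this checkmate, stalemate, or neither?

neither

White to move; white king on a3.
In check: no.
Legal moves for White: Ka4, Ka2.
White has 2 legal moves and is not in check → neither.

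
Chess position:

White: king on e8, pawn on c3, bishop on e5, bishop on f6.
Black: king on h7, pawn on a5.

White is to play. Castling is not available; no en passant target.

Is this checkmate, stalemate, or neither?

White to move; white king on e8.
In check: no.
Legal moves for White include: Kf8, Kd8, Kf7, Ke7, Kd7, Bh8, Bd8, Bg7, Be7, Bg5, Bh4, Bb8, Bc7, Bd6, Bf4, Bd4, Bg3, Bh2, ... (list truncated; more exist).
White has legal moves and is not in check → neither.

neither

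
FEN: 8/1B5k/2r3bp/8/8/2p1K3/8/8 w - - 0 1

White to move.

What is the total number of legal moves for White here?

9

White to move; king on e3.
In check: no.
Legal moves: Bc8, Ba8, Bxc6, Ba6, Kf4, Kd4, Kf3, Kf2, Ke2.
Count: 9.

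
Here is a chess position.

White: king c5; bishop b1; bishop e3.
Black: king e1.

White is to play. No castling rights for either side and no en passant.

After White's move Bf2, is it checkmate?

no

After Bf2: black king on e1; in check: yes, from the white bishop on f2.
Black has 5 legal replies: Kxf2, Ke2, Kd2, Kf1, Kd1.
In check but a legal move exists → not checkmate.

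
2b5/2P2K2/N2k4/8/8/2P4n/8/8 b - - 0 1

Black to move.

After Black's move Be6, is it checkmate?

no

After Be6: white king on f7; in check: yes, from the black bishop on e6.
White has 5 legal replies: Kf8, Ke8, Kg7, Kg6, Kf6.
In check but a legal move exists → not checkmate.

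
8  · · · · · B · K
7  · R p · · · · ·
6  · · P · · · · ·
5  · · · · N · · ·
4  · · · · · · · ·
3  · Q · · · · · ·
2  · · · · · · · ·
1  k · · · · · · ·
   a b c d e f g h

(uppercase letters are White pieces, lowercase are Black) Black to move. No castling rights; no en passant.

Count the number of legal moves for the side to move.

0

Black to move; king on a1.
In check: no.
Legal moves: none.
Count: 0.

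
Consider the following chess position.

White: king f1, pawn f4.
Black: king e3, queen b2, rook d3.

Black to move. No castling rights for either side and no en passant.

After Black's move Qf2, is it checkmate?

After Qf2: white king on f1; in check: yes, from the black queen on f2.
King squares — e1: attacked by Qf2; g1: attacked by Qf2; e2: attacked by Qf2; f2: attacked by Ke3; g2: attacked by Qf2.
White has no legal moves → checkmate.

yes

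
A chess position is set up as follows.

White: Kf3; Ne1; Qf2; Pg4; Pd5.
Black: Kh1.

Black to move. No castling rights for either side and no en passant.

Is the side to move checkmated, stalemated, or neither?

stalemate

Black to move; black king on h1.
In check: no.
King squares — g1: attacked by Qf2; g2: attacked by Ne1; h2: attacked by Qf2.
Legal moves for Black: none.
Not in check and no legal moves → stalemate.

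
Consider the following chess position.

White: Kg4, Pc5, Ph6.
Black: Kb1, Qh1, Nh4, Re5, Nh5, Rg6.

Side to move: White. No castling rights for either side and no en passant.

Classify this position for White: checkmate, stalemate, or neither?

White to move; white king on g4.
In check: yes, from the black rook on g6.
King squares — f3: attacked by Qh1; g3: attacked by Nh5; h3: attacked by Qh1; f4: attacked by Nh5; h4: attacked by Qh1; f5: attacked by Nh4; g5: attacked by Re5; h5: attacked by Re5.
Legal moves for White: none.
In check with no legal moves → checkmate.

checkmate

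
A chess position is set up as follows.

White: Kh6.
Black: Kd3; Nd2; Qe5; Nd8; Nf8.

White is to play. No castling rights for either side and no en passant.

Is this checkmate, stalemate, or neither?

White to move; white king on h6.
In check: no.
King squares — g5: attacked by Qe5; h5: attacked by Qe5; g6: attacked by Nf8; g7: attacked by Qe5; h7: attacked by Nf8.
Legal moves for White: none.
Not in check and no legal moves → stalemate.

stalemate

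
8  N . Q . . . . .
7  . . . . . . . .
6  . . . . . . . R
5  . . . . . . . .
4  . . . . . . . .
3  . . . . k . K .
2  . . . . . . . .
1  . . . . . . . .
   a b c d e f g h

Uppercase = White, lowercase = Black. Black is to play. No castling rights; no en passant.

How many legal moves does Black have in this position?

Black to move; king on e3.
In check: no.
Legal moves: Ke4, Kd4, Kd3, Ke2, Kd2.
Count: 5.

5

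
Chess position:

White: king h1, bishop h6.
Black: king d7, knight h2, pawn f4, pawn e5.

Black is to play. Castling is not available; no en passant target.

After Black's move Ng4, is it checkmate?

no

After Ng4: white king on h1; in check: no.
White is not in check, so this cannot be checkmate.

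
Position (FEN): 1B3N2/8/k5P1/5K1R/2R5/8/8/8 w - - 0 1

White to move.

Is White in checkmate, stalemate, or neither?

neither

White to move; white king on f5.
In check: no.
Legal moves for White include: Nh7, Nd7, Ne6, Bc7, Ba7, Bd6, Be5, Bf4, Bg3, Bh2, Rh8, Rh7, Rh6, Rg5, Rhh4, Rh3, Rh2, Rh1, ... (list truncated; more exist).
White has legal moves and is not in check → neither.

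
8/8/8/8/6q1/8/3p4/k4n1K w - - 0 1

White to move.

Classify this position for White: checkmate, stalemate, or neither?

stalemate

White to move; white king on h1.
In check: no.
King squares — g1: attacked by Qg4; g2: attacked by Qg4; h2: attacked by Nf1.
Legal moves for White: none.
Not in check and no legal moves → stalemate.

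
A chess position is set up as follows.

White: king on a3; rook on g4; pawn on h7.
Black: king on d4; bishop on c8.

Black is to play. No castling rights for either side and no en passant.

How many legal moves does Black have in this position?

Black to move; king on d4.
In check: yes, from the white rook on g4.
Legal moves: Ke5, Kd5, Kc5, Ke3, Kd3, Kc3, Bxg4.
Count: 7.

7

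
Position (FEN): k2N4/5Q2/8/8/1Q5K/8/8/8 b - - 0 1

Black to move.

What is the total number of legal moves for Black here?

Black to move; king on a8.
In check: no.
Legal moves: none.
Count: 0.

0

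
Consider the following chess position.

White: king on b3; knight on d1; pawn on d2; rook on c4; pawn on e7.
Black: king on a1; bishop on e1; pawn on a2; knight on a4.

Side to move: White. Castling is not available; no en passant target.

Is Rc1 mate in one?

yes

After Rc1: black king on a1; in check: yes, from the white rook on c1.
King squares — b1: attacked by Rc1; a2: own pawn; b2: attacked by Nd1.
Black has no legal moves → checkmate.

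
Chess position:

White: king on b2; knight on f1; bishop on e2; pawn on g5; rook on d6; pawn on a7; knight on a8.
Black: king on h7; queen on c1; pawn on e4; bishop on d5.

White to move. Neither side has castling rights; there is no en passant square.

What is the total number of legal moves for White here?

1

White to move; king on b2.
In check: yes, from the black queen on c1.
Legal moves: Kxc1.
Count: 1.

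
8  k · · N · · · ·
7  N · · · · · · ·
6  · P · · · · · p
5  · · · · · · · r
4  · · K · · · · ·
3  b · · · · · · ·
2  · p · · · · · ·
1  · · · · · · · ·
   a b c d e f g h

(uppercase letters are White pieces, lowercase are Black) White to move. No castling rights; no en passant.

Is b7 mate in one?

After b7: black king on a8; in check: yes, from the white pawn on b7.
Black has 2 legal replies: Kb8, Kxa7.
In check but a legal move exists → not checkmate.

no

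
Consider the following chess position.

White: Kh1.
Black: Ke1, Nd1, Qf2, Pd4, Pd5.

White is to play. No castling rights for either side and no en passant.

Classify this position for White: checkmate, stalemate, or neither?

White to move; white king on h1.
In check: no.
King squares — g1: attacked by Qf2; g2: attacked by Qf2; h2: attacked by Qf2.
Legal moves for White: none.
Not in check and no legal moves → stalemate.

stalemate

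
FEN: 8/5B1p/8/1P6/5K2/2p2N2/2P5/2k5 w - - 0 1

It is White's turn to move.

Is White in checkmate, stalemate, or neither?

neither

White to move; white king on f4.
In check: no.
Legal moves for White include: Bg8, Be8, Bg6, Be6, Bh5, Bd5, Bc4, Bb3, Ba2, Kg5, Kf5, Ke5, Kg4, Ke4, Kg3, Ke3, Ng5, Ne5, ... (list truncated; more exist).
White has legal moves and is not in check → neither.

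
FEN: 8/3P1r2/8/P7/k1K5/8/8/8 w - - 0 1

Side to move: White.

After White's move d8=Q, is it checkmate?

no

After d8=Q: black king on a4; in check: no.
Black is not in check, so this cannot be checkmate.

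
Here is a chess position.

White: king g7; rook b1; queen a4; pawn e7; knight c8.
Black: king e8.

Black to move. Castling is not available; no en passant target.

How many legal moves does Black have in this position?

Black to move; king on e8.
In check: yes, from the white queen on a4.
Legal moves: none.
Count: 0.

0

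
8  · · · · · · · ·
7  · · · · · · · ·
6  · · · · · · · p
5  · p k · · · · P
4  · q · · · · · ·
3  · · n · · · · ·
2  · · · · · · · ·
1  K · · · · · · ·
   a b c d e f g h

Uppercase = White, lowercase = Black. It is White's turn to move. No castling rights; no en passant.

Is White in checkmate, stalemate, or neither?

White to move; white king on a1.
In check: no.
King squares — b1: attacked by Nc3; a2: attacked by Nc3; b2: attacked by Qb4.
Legal moves for White: none.
Not in check and no legal moves → stalemate.

stalemate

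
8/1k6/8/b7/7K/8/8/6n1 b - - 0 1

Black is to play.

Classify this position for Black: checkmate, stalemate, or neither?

Black to move; black king on b7.
In check: no.
Legal moves for Black: Kc8, Kb8, Ka8, Kc7, Ka7, Kc6, Kb6, Ka6, Bd8+, Bc7, Bb6, Bb4, Bc3, Bd2, Be1+, Nh3, Nf3+, Ne2.
Black has 18 legal moves and is not in check → neither.

neither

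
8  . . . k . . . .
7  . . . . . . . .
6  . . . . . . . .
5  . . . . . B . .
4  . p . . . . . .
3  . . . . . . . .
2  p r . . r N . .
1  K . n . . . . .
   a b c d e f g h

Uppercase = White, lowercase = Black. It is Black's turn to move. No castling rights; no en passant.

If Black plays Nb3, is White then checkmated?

yes

After Nb3: white king on a1; in check: yes, from the black knight on b3.
King squares — b1: attacked by Pa2; a2: attacked by Rb2; b2: attacked by Re2.
White has no legal moves → checkmate.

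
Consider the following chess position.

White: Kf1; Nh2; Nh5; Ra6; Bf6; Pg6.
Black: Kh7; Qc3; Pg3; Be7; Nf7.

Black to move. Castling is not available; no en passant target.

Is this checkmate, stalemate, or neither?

neither

Black to move; black king on h7.
In check: yes, from the white pawn on g6.
Legal moves for Black: Kg8, Kh6, Kxg6.
Black is in check but has 3 legal moves → neither.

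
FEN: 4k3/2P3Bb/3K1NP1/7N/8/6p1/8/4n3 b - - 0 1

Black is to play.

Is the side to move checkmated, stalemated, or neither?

checkmate

Black to move; black king on e8.
In check: yes, from the white knight on f6.
King squares — d7: attacked by Kd6; e7: attacked by Kd6; f7: attacked by Pg6; d8: attacked by Pc7; f8: attacked by Bg7.
Legal moves for Black: none.
In check with no legal moves → checkmate.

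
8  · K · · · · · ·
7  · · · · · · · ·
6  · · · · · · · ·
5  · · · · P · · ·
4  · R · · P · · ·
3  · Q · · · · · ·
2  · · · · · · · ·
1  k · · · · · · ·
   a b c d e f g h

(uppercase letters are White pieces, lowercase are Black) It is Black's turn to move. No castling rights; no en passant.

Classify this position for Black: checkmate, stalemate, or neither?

stalemate

Black to move; black king on a1.
In check: no.
King squares — b1: attacked by Qb3; a2: attacked by Qb3; b2: attacked by Qb3.
Legal moves for Black: none.
Not in check and no legal moves → stalemate.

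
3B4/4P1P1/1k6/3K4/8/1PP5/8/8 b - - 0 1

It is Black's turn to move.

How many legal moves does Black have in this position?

Black to move; king on b6.
In check: yes, from the white bishop on d8.
Legal moves: Kb7, Ka7, Ka6, Kb5.
Count: 4.

4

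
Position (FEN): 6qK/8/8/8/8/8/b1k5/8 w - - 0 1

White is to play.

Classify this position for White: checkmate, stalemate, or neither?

White to move; white king on h8.
In check: yes, from the black queen on g8.
King squares — g7: attacked by Qg8; h7: attacked by Qg8; g8: attacked by Ba2.
Legal moves for White: none.
In check with no legal moves → checkmate.

checkmate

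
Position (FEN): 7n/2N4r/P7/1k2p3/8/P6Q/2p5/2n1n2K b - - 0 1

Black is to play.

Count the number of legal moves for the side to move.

Black to move; king on b5.
In check: yes, from the white knight on c7.
Legal moves: Kc6, Kb6, Kc5, Ka5, Kc4, Ka4, Rxc7.
Count: 7.

7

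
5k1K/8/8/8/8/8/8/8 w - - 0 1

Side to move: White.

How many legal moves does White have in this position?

1

White to move; king on h8.
In check: no.
Legal moves: Kh7.
Count: 1.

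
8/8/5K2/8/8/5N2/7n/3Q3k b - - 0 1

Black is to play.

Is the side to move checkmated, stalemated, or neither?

neither

Black to move; black king on h1.
In check: yes, from the white queen on d1.
Legal moves for Black: Kg2, Nf1.
Black is in check but has 2 legal moves → neither.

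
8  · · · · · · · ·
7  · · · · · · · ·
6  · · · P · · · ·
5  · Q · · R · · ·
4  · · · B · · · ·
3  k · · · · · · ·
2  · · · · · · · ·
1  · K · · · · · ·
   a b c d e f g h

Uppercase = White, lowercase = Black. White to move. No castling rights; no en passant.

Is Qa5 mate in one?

After Qa5: black king on a3; in check: yes, from the white queen on a5.
Black has 1 legal reply: Kb3.
In check but a legal move exists → not checkmate.

no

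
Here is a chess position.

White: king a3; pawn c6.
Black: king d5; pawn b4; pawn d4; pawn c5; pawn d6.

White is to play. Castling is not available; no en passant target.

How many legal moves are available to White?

4

White to move; king on a3.
In check: yes, from the black pawn on b4.
Legal moves: Ka4, Kb3, Kb2, Ka2.
Count: 4.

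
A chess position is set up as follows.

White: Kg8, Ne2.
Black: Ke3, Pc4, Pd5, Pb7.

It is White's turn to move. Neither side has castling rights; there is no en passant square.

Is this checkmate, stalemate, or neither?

White to move; white king on g8.
In check: no.
Legal moves for White: Kh8, Kf8, Kh7, Kg7, Kf7, Nf4, Nd4, Ng3, Nc3, Ng1, Nc1.
White has 11 legal moves and is not in check → neither.

neither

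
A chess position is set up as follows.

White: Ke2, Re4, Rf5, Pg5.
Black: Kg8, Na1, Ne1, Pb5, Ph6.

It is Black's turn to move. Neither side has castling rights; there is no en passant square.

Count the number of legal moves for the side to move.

12

Black to move; king on g8.
In check: no.
Legal moves: Kh8, Kh7, Kg7, Nf3, Nd3, Ng2, Nec2, Nb3, Nac2, hxg5, h5, b4.
Count: 12.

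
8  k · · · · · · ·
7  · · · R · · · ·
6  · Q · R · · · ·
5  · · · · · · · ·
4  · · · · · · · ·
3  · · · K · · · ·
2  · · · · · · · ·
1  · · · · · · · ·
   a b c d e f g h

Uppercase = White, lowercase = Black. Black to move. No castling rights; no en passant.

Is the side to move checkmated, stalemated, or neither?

stalemate

Black to move; black king on a8.
In check: no.
King squares — a7: attacked by Qb6; b7: attacked by Qb6; b8: attacked by Qb6.
Legal moves for Black: none.
Not in check and no legal moves → stalemate.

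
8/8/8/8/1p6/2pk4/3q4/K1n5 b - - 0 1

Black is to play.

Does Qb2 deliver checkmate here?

yes

After Qb2: white king on a1; in check: yes, from the black queen on b2.
King squares — b1: attacked by Qb2; a2: attacked by Nc1; b2: attacked by Pc3.
White has no legal moves → checkmate.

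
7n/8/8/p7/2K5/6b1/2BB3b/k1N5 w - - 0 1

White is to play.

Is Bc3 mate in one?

After Bc3: black king on a1; in check: yes, from the white bishop on c3.
King squares — b1: attacked by Bc2; a2: attacked by Nc1; b2: attacked by Bc3.
Black has no legal moves → checkmate.

yes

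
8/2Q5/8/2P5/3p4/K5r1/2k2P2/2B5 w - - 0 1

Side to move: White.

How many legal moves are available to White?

7

White to move; king on a3.
In check: yes, from the black rook on g3.
Legal moves: Kb4, Ka4, Ka2, Qxg3, Be3, fxg3, f3.
Count: 7.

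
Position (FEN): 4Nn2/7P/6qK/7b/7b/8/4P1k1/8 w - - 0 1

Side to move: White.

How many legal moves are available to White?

0

White to move; king on h6.
In check: yes, from the black queen on g6.
Legal moves: none.
Count: 0.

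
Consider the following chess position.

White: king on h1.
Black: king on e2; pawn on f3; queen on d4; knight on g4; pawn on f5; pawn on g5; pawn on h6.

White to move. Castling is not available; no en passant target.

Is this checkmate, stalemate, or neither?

stalemate

White to move; white king on h1.
In check: no.
King squares — g1: attacked by Qd4; g2: attacked by Pf3; h2: attacked by Ng4.
Legal moves for White: none.
Not in check and no legal moves → stalemate.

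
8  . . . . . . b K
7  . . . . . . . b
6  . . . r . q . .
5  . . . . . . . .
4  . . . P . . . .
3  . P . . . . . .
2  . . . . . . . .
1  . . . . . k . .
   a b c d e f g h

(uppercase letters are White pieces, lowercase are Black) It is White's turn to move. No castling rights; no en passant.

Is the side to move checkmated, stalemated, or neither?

White to move; white king on h8.
In check: yes, from the black queen on f6.
King squares — g7: attacked by Qf6; h7: attacked by Bg8; g8: attacked by Bh7.
Legal moves for White: none.
In check with no legal moves → checkmate.

checkmate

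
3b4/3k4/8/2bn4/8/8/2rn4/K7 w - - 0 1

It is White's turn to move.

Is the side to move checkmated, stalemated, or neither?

White to move; white king on a1.
In check: no.
King squares — b1: attacked by Nd2; a2: attacked by Rc2; b2: attacked by Rc2.
Legal moves for White: none.
Not in check and no legal moves → stalemate.

stalemate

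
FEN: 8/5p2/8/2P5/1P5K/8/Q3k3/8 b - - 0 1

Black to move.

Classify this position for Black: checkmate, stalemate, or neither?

neither

Black to move; black king on e2.
In check: yes, from the white queen on a2.
King squares — d1: available; e1: available; f1: available; d2: attacked by Qa2; f2: attacked by Qa2; d3: available; e3: available; f3: available.
Legal moves for Black: Kf3, Ke3, Kd3, Kf1, Ke1, Kd1.
Black is in check but has 6 legal moves → neither.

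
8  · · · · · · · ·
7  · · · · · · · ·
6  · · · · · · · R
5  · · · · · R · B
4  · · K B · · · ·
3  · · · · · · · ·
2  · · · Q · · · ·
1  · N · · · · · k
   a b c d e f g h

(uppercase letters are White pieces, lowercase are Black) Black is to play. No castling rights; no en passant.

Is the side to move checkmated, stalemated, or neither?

stalemate

Black to move; black king on h1.
In check: no.
King squares — g1: attacked by Bd4; g2: attacked by Qd2; h2: attacked by Qd2.
Legal moves for Black: none.
Not in check and no legal moves → stalemate.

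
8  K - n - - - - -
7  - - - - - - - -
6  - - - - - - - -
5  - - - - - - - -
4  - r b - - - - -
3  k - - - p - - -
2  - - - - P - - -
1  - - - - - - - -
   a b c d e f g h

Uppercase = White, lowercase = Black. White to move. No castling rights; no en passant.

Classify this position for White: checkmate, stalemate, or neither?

White to move; white king on a8.
In check: no.
King squares — a7: attacked by Nc8; b7: attacked by Rb4; b8: attacked by Rb4.
Legal moves for White: none.
Not in check and no legal moves → stalemate.

stalemate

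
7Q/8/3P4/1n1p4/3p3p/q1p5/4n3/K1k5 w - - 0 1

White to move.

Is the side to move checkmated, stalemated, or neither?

White to move; white king on a1.
In check: yes, from the black queen on a3.
King squares — b1: attacked by Kc1; a2: attacked by Qa3; b2: attacked by Kc1.
Legal moves for White: none.
In check with no legal moves → checkmate.

checkmate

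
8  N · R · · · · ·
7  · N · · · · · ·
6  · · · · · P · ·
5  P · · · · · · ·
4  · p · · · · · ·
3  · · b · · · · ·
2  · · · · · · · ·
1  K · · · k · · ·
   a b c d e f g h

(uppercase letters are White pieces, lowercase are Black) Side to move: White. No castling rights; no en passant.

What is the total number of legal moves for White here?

3

White to move; king on a1.
In check: yes, from the black bishop on c3.
Legal moves: Ka2, Kb1, Rxc3.
Count: 3.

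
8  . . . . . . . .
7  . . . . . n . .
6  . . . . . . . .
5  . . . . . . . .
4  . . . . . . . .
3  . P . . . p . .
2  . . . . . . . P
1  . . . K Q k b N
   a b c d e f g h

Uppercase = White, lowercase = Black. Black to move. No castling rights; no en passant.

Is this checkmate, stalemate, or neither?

neither

Black to move; black king on f1.
In check: yes, from the white queen on e1.
King squares — e1: attacked by Kd1; g1: own bishop; e2: attacked by Kd1; f2: attacked by Qe1; g2: available.
Legal moves for Black: Kg2.
Black is in check but has 1 legal move → neither.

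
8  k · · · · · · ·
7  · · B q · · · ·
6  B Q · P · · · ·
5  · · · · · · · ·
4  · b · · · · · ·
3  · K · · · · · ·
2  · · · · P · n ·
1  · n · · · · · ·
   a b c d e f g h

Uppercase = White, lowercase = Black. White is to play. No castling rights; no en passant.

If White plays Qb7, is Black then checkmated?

After Qb7: black king on a8; in check: yes, from the white queen on b7.
King squares — a7: attacked by Qb7; b7: attacked by Ba6; b8: attacked by Qb7.
Black has no legal moves → checkmate.

yes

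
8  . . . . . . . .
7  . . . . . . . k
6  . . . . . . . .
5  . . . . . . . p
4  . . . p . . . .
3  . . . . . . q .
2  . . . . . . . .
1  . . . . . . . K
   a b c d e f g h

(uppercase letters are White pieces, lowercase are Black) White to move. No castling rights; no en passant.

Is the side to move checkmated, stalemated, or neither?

stalemate

White to move; white king on h1.
In check: no.
King squares — g1: attacked by Qg3; g2: attacked by Qg3; h2: attacked by Qg3.
Legal moves for White: none.
Not in check and no legal moves → stalemate.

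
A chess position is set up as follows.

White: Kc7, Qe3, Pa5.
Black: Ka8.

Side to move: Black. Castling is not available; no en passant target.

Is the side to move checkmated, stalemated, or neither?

stalemate

Black to move; black king on a8.
In check: no.
King squares — a7: attacked by Qe3; b7: attacked by Kc7; b8: attacked by Kc7.
Legal moves for Black: none.
Not in check and no legal moves → stalemate.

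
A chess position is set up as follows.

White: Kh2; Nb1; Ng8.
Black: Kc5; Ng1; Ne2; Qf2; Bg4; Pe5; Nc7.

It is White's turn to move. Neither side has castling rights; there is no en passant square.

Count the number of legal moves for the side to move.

White to move; king on h2.
In check: yes, from the black queen on f2.
Legal moves: Kh1.
Count: 1.

1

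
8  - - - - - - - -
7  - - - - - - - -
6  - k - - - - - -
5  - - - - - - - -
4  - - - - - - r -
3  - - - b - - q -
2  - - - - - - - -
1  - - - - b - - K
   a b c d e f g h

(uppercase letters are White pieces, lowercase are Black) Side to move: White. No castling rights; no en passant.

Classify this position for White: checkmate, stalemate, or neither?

White to move; white king on h1.
In check: no.
King squares — g1: attacked by Qg3; g2: attacked by Qg3; h2: attacked by Qg3.
Legal moves for White: none.
Not in check and no legal moves → stalemate.

stalemate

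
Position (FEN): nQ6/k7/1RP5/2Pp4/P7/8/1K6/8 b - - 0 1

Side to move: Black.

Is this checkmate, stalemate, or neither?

checkmate

Black to move; black king on a7.
In check: yes, from the white queen on b8.
King squares — a6: attacked by Rb6; b6: attacked by Pc5; b7: attacked by Rb6; a8: own knight; b8: attacked by Rb6.
Legal moves for Black: none.
In check with no legal moves → checkmate.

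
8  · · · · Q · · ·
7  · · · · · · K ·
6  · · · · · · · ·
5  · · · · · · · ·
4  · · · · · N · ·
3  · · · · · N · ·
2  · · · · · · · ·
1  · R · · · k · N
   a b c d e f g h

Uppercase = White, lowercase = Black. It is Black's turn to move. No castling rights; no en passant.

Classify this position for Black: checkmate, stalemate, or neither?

checkmate

Black to move; black king on f1.
In check: yes, from the white rook on b1.
King squares — e1: attacked by Rb1; g1: attacked by Rb1; e2: attacked by Nf4; f2: attacked by Nh1; g2: attacked by Nf4.
Legal moves for Black: none.
In check with no legal moves → checkmate.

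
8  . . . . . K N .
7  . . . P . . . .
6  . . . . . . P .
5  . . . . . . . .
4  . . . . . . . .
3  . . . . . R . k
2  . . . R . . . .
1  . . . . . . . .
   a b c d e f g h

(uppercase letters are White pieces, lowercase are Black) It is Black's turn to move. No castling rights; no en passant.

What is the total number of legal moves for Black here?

2

Black to move; king on h3.
In check: yes, from the white rook on f3.
Legal moves: Kh4, Kg4.
Count: 2.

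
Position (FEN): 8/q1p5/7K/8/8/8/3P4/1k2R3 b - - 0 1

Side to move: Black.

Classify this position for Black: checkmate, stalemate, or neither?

Black to move; black king on b1.
In check: yes, from the white rook on e1.
Legal moves for Black: Kc2, Kb2, Ka2.
Black is in check but has 3 legal moves → neither.

neither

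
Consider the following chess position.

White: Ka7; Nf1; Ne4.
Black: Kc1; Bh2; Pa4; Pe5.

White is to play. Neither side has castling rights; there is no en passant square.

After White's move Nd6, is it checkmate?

After Nd6: black king on c1; in check: no.
Black is not in check, so this cannot be checkmate.

no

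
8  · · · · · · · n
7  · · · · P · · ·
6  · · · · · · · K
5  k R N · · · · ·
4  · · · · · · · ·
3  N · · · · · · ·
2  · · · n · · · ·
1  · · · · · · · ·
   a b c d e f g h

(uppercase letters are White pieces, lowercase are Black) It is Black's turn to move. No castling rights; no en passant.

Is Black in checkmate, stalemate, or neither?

checkmate

Black to move; black king on a5.
In check: yes, from the white rook on b5.
King squares — a4: attacked by Nc5; b4: attacked by Rb5; b5: attacked by Na3; a6: attacked by Nc5; b6: attacked by Rb5.
Legal moves for Black: none.
In check with no legal moves → checkmate.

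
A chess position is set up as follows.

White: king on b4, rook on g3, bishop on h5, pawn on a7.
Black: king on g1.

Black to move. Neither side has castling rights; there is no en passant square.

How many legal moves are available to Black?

4

Black to move; king on g1.
In check: yes, from the white rook on g3.
Legal moves: Kh2, Kf2, Kh1, Kf1.
Count: 4.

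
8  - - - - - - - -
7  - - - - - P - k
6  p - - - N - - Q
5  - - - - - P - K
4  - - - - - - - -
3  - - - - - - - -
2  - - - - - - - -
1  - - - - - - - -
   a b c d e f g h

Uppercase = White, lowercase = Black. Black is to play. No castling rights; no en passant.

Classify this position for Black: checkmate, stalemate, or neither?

Black to move; black king on h7.
In check: yes, from the white queen on h6.
King squares — g6: attacked by Pf5; h6: attacked by Kh5; g7: attacked by Ne6; g8: attacked by Pf7; h8: attacked by Qh6.
Legal moves for Black: none.
In check with no legal moves → checkmate.

checkmate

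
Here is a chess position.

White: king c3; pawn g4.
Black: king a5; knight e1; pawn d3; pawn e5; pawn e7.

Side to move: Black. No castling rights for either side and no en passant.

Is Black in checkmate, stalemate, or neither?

Black to move; black king on a5.
In check: no.
Legal moves for Black: Kb6, Ka6, Kb5, Ka4, Nf3, Ng2, Nc2, e6, e4, d2.
Black has 10 legal moves and is not in check → neither.

neither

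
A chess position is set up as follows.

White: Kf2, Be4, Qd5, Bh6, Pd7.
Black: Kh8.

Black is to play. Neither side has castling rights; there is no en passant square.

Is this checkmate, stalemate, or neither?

stalemate

Black to move; black king on h8.
In check: no.
King squares — g7: attacked by Bh6; h7: attacked by Be4; g8: attacked by Qd5.
Legal moves for Black: none.
Not in check and no legal moves → stalemate.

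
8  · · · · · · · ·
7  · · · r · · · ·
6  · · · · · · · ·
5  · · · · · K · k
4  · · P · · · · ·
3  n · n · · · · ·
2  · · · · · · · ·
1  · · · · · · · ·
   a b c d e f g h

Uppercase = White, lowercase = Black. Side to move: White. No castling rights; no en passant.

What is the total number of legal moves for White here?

White to move; king on f5.
In check: no.
Legal moves: Kf6, Ke6, Ke5, Kf4, c5.
Count: 5.

5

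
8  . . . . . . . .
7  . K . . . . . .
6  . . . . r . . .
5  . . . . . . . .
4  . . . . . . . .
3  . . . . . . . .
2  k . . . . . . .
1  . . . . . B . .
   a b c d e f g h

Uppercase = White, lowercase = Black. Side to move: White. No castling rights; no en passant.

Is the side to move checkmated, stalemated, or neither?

neither

White to move; white king on b7.
In check: no.
Legal moves for White: Kc8, Kb8, Ka8, Kc7, Ka7, Ba6, Bb5, Bc4+, Bh3, Bd3, Bg2, Be2.
White has 12 legal moves and is not in check → neither.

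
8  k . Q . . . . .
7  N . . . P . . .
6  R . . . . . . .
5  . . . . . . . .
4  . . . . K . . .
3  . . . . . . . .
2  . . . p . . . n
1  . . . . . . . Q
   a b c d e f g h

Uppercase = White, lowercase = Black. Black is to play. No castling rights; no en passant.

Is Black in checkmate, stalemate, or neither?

Black to move; black king on a8.
In check: yes, from the white queen on c8.
King squares — a7: attacked by Ra6; b7: attacked by Qc8; b8: attacked by Qc8.
Legal moves for Black: none.
In check with no legal moves → checkmate.

checkmate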